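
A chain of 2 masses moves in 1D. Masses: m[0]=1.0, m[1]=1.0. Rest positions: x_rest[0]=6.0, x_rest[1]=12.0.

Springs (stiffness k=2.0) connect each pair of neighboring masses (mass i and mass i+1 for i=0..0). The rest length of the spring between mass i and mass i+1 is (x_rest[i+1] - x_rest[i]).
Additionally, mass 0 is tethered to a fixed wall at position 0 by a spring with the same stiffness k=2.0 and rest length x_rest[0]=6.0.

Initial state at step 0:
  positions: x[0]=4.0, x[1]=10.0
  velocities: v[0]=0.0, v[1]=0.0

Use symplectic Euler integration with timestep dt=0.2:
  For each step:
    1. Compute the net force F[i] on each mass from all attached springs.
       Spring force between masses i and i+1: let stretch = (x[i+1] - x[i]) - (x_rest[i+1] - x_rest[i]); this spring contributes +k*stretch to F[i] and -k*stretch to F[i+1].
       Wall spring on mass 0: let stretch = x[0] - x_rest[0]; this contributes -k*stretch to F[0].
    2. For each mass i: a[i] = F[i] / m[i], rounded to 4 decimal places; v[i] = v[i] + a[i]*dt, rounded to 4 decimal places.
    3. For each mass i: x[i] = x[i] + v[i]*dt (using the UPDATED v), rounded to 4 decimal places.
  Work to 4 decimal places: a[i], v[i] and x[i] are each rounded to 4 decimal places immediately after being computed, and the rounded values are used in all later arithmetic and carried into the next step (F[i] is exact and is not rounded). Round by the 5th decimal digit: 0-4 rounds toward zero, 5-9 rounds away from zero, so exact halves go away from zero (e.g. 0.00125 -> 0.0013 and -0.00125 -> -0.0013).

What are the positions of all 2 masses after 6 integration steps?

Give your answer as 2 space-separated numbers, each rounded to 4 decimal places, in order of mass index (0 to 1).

Step 0: x=[4.0000 10.0000] v=[0.0000 0.0000]
Step 1: x=[4.1600 10.0000] v=[0.8000 0.0000]
Step 2: x=[4.4544 10.0128] v=[1.4720 0.0640]
Step 3: x=[4.8371 10.0609] v=[1.9136 0.2406]
Step 4: x=[5.2508 10.1711] v=[2.0683 0.5511]
Step 5: x=[5.6380 10.3677] v=[1.9361 0.9830]
Step 6: x=[5.9526 10.6659] v=[1.5728 1.4911]

Answer: 5.9526 10.6659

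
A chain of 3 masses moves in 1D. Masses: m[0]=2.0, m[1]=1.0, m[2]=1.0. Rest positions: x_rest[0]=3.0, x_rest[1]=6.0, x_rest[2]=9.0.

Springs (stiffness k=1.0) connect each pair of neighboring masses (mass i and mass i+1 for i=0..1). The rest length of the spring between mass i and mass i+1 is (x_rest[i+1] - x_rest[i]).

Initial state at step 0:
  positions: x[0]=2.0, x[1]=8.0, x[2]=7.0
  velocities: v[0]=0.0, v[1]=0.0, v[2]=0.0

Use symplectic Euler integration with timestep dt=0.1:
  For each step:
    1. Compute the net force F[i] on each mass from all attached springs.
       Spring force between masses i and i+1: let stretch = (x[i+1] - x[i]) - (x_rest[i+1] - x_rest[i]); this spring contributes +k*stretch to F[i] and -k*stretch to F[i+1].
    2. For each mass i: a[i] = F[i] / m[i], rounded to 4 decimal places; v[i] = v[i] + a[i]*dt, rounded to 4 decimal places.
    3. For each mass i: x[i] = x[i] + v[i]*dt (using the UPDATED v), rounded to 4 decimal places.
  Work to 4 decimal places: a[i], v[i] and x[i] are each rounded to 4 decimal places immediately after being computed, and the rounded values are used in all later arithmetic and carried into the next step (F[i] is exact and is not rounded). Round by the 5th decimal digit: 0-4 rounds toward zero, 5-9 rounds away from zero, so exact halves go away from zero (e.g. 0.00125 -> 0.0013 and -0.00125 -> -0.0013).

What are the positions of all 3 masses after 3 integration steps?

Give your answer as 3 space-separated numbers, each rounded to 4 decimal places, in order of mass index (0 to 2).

Answer: 2.0879 7.5897 7.2345

Derivation:
Step 0: x=[2.0000 8.0000 7.0000] v=[0.0000 0.0000 0.0000]
Step 1: x=[2.0150 7.9300 7.0400] v=[0.1500 -0.7000 0.4000]
Step 2: x=[2.0446 7.7920 7.1189] v=[0.2958 -1.3805 0.7890]
Step 3: x=[2.0879 7.5897 7.2345] v=[0.4332 -2.0226 1.1563]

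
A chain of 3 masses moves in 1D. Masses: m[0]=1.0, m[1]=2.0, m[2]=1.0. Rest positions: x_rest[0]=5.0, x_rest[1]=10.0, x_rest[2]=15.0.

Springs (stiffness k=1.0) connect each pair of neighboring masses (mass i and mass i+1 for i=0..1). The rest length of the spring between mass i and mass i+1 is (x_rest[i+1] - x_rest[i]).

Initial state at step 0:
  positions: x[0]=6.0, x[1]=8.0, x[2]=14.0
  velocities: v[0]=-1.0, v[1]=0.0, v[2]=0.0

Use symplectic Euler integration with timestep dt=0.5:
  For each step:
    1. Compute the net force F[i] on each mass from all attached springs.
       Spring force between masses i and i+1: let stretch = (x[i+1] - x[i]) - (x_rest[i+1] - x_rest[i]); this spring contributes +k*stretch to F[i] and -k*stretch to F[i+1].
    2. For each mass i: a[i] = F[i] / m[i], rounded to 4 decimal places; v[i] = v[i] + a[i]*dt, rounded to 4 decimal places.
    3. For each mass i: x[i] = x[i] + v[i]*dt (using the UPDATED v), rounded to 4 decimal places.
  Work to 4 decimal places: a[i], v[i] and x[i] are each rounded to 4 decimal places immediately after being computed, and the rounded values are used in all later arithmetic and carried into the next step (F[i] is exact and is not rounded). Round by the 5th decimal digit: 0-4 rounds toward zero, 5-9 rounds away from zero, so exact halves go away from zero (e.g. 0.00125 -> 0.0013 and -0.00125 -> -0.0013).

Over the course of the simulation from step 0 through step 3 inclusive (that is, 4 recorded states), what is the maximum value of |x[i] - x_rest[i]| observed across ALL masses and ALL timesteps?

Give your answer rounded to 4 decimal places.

Answer: 3.1250

Derivation:
Step 0: x=[6.0000 8.0000 14.0000] v=[-1.0000 0.0000 0.0000]
Step 1: x=[4.7500 8.5000 13.7500] v=[-2.5000 1.0000 -0.5000]
Step 2: x=[3.1875 9.1875 13.4375] v=[-3.1250 1.3750 -0.6250]
Step 3: x=[1.8750 9.6563 13.3125] v=[-2.6250 0.9375 -0.2500]
Max displacement = 3.1250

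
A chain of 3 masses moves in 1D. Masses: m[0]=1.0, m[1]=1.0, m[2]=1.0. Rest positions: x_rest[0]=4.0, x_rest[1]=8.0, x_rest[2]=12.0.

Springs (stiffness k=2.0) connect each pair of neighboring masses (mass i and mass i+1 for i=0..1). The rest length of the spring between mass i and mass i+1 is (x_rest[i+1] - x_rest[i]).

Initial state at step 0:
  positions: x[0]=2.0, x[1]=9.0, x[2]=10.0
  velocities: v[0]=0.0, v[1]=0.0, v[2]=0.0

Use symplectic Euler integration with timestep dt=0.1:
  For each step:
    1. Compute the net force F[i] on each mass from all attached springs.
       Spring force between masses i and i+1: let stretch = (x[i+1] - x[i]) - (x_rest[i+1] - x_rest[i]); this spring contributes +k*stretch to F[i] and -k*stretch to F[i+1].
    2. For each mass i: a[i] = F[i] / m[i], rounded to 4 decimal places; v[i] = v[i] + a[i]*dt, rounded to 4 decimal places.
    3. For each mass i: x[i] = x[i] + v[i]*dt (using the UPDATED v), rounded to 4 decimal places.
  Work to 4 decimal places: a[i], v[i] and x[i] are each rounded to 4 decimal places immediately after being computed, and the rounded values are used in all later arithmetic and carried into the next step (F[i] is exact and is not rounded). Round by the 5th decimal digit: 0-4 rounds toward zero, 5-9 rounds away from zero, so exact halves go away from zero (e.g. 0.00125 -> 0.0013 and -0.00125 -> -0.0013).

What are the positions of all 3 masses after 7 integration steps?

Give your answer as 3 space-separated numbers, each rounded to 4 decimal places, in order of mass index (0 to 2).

Answer: 3.2696 6.4606 11.2696

Derivation:
Step 0: x=[2.0000 9.0000 10.0000] v=[0.0000 0.0000 0.0000]
Step 1: x=[2.0600 8.8800 10.0600] v=[0.6000 -1.2000 0.6000]
Step 2: x=[2.1764 8.6472 10.1764] v=[1.1640 -2.3280 1.1640]
Step 3: x=[2.3422 8.3156 10.3422] v=[1.6582 -3.3163 1.6582]
Step 4: x=[2.5475 7.9050 10.5475] v=[2.0529 -4.1057 2.0529]
Step 5: x=[2.7799 7.4401 10.7799] v=[2.3244 -4.6487 2.3244]
Step 6: x=[3.0255 6.9488 11.0255] v=[2.4564 -4.9128 2.4564]
Step 7: x=[3.2696 6.4606 11.2696] v=[2.4411 -4.8821 2.4411]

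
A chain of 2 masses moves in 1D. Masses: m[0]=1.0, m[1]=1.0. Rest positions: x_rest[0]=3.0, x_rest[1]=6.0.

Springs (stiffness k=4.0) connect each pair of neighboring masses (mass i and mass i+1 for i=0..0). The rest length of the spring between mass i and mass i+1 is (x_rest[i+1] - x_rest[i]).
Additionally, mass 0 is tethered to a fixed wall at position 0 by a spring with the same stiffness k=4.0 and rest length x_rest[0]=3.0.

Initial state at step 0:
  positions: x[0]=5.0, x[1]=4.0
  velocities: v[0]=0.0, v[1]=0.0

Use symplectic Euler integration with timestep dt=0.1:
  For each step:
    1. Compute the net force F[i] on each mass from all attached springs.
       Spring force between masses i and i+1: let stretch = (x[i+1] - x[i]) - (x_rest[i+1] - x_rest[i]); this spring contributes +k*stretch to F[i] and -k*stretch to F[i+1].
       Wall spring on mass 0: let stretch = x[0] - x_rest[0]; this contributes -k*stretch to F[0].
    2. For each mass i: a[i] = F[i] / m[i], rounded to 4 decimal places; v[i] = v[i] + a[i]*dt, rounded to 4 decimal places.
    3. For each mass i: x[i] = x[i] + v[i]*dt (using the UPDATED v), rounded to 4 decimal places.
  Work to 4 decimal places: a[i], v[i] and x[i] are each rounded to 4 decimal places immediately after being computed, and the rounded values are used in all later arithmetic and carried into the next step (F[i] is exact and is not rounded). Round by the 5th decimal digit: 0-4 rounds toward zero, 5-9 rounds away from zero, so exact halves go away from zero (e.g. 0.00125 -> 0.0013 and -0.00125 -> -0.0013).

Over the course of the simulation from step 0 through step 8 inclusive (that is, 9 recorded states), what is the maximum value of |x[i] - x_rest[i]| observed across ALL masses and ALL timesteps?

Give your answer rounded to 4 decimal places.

Answer: 2.3746

Derivation:
Step 0: x=[5.0000 4.0000] v=[0.0000 0.0000]
Step 1: x=[4.7600 4.1600] v=[-2.4000 1.6000]
Step 2: x=[4.3056 4.4640] v=[-4.5440 3.0400]
Step 3: x=[3.6853 4.8817] v=[-6.2029 4.1766]
Step 4: x=[2.9655 5.3715] v=[-7.1985 4.8980]
Step 5: x=[2.2233 5.8851] v=[-7.4223 5.1356]
Step 6: x=[1.5386 6.3722] v=[-6.8469 4.8709]
Step 7: x=[0.9857 6.7860] v=[-5.5289 4.1375]
Step 8: x=[0.6254 7.0877] v=[-3.6031 3.0174]
Max displacement = 2.3746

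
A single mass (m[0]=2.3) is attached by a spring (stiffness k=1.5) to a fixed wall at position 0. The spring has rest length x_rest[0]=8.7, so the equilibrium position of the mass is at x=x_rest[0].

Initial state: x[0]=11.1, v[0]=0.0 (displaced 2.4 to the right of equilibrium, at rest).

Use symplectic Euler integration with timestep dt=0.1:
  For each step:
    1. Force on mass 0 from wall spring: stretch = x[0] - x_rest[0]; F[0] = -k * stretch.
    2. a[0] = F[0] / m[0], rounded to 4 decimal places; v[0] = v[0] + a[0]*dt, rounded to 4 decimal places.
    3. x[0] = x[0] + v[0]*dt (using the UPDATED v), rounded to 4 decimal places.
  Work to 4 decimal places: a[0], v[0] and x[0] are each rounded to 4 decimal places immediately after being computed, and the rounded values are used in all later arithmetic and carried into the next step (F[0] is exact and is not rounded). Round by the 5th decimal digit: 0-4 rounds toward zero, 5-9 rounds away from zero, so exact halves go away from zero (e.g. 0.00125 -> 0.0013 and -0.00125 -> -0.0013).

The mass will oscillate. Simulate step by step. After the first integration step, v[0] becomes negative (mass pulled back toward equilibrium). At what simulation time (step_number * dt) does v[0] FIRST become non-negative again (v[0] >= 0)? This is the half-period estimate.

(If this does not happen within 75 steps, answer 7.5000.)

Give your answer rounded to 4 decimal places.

Answer: 3.9000

Derivation:
Step 0: x=[11.1000] v=[0.0000]
Step 1: x=[11.0844] v=[-0.1565]
Step 2: x=[11.0532] v=[-0.3120]
Step 3: x=[11.0067] v=[-0.4655]
Step 4: x=[10.9451] v=[-0.6159]
Step 5: x=[10.8689] v=[-0.7623]
Step 6: x=[10.7785] v=[-0.9038]
Step 7: x=[10.6746] v=[-1.0394]
Step 8: x=[10.5578] v=[-1.1682]
Step 9: x=[10.4289] v=[-1.2894]
Step 10: x=[10.2887] v=[-1.4022]
Step 11: x=[10.1381] v=[-1.5058]
Step 12: x=[9.9781] v=[-1.5996]
Step 13: x=[9.8098] v=[-1.6830]
Step 14: x=[9.6343] v=[-1.7554]
Step 15: x=[9.4527] v=[-1.8163]
Step 16: x=[9.2662] v=[-1.8654]
Step 17: x=[9.0760] v=[-1.9023]
Step 18: x=[8.8833] v=[-1.9268]
Step 19: x=[8.6894] v=[-1.9388]
Step 20: x=[8.4956] v=[-1.9381]
Step 21: x=[8.3031] v=[-1.9248]
Step 22: x=[8.1132] v=[-1.8989]
Step 23: x=[7.9271] v=[-1.8606]
Step 24: x=[7.7461] v=[-1.8102]
Step 25: x=[7.5713] v=[-1.7480]
Step 26: x=[7.4039] v=[-1.6744]
Step 27: x=[7.2449] v=[-1.5899]
Step 28: x=[7.0954] v=[-1.4950]
Step 29: x=[6.9564] v=[-1.3904]
Step 30: x=[6.8287] v=[-1.2767]
Step 31: x=[6.7132] v=[-1.1547]
Step 32: x=[6.6107] v=[-1.0251]
Step 33: x=[6.5218] v=[-0.8888]
Step 34: x=[6.4471] v=[-0.7467]
Step 35: x=[6.3871] v=[-0.5998]
Step 36: x=[6.3422] v=[-0.4490]
Step 37: x=[6.3127] v=[-0.2952]
Step 38: x=[6.2988] v=[-0.1395]
Step 39: x=[6.3005] v=[0.0171]
First v>=0 after going negative at step 39, time=3.9000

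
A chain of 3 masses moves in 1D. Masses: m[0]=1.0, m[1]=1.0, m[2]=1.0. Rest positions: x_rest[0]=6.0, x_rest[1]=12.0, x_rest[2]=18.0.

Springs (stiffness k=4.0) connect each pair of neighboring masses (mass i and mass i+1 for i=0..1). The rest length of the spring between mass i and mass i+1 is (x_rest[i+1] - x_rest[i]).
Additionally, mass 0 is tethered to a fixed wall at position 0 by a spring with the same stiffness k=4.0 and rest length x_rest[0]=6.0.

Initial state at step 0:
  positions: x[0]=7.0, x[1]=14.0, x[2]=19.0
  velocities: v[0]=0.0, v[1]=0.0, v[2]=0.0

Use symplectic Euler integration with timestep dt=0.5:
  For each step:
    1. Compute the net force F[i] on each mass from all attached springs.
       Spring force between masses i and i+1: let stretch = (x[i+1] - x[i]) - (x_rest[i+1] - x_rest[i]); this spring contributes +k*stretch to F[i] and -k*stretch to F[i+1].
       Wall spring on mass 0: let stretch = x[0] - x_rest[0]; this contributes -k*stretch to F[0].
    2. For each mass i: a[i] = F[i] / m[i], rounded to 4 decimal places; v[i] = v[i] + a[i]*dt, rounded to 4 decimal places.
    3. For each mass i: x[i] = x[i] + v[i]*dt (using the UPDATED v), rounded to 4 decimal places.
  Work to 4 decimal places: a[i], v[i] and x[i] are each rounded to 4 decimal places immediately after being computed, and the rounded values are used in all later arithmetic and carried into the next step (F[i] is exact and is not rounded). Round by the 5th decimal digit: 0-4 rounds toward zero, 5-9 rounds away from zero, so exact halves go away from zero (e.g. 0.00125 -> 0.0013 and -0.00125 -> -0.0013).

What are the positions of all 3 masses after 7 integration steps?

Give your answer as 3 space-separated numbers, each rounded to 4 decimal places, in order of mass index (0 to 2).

Step 0: x=[7.0000 14.0000 19.0000] v=[0.0000 0.0000 0.0000]
Step 1: x=[7.0000 12.0000 20.0000] v=[0.0000 -4.0000 2.0000]
Step 2: x=[5.0000 13.0000 19.0000] v=[-4.0000 2.0000 -2.0000]
Step 3: x=[6.0000 12.0000 18.0000] v=[2.0000 -2.0000 -2.0000]
Step 4: x=[7.0000 11.0000 17.0000] v=[2.0000 -2.0000 -2.0000]
Step 5: x=[5.0000 12.0000 16.0000] v=[-4.0000 2.0000 -2.0000]
Step 6: x=[5.0000 10.0000 17.0000] v=[0.0000 -4.0000 2.0000]
Step 7: x=[5.0000 10.0000 17.0000] v=[0.0000 0.0000 0.0000]

Answer: 5.0000 10.0000 17.0000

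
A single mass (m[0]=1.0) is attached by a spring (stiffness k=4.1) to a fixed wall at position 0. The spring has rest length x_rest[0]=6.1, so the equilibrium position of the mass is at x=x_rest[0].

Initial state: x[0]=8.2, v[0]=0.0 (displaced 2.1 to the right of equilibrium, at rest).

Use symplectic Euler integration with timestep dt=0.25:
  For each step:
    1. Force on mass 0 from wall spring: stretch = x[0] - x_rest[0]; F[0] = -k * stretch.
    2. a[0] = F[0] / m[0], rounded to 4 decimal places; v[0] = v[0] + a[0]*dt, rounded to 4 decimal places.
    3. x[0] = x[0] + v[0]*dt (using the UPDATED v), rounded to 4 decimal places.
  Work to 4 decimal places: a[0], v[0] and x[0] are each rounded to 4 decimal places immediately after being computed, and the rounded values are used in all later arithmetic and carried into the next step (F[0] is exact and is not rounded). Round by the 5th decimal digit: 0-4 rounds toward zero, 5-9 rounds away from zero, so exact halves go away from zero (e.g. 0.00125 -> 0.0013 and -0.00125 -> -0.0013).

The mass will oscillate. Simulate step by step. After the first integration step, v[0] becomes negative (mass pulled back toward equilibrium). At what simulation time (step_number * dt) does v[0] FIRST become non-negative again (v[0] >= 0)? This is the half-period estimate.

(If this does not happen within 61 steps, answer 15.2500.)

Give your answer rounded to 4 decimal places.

Answer: 1.7500

Derivation:
Step 0: x=[8.2000] v=[0.0000]
Step 1: x=[7.6619] v=[-2.1525]
Step 2: x=[6.7235] v=[-3.7535]
Step 3: x=[5.6254] v=[-4.3926]
Step 4: x=[4.6489] v=[-3.9061]
Step 5: x=[4.0442] v=[-2.4187]
Step 6: x=[3.9663] v=[-0.3115]
Step 7: x=[4.4352] v=[1.8756]
First v>=0 after going negative at step 7, time=1.7500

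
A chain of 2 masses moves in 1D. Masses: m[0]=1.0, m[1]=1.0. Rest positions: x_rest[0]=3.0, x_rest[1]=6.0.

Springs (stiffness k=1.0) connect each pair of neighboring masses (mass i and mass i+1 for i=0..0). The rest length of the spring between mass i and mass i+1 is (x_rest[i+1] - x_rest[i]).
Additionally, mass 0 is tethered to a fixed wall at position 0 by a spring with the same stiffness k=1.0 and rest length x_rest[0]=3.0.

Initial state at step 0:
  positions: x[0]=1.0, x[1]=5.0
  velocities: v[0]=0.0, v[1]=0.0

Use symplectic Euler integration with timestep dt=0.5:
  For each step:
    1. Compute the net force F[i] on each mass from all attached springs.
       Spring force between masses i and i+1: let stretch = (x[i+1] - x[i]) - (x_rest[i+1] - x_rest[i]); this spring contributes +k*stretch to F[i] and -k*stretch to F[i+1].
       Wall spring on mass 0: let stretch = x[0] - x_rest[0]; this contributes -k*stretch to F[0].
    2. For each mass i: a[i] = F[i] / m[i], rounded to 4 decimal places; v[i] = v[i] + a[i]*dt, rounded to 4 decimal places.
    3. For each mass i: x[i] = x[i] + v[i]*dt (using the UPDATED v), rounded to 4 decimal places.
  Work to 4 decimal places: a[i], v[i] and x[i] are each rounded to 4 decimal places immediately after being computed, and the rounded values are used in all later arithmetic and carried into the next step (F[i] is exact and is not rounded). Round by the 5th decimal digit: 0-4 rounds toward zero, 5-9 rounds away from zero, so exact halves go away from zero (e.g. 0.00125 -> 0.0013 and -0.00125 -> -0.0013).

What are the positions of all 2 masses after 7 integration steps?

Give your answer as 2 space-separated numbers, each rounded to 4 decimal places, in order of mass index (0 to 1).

Step 0: x=[1.0000 5.0000] v=[0.0000 0.0000]
Step 1: x=[1.7500 4.7500] v=[1.5000 -0.5000]
Step 2: x=[2.8125 4.5000] v=[2.1250 -0.5000]
Step 3: x=[3.5938 4.5782] v=[1.5625 0.1563]
Step 4: x=[3.7227 5.1603] v=[0.2578 1.1641]
Step 5: x=[3.2803 6.1330] v=[-0.8848 1.9453]
Step 6: x=[2.7310 7.1425] v=[-1.0986 2.0190]
Step 7: x=[2.6018 7.7992] v=[-0.2584 1.3133]

Answer: 2.6018 7.7992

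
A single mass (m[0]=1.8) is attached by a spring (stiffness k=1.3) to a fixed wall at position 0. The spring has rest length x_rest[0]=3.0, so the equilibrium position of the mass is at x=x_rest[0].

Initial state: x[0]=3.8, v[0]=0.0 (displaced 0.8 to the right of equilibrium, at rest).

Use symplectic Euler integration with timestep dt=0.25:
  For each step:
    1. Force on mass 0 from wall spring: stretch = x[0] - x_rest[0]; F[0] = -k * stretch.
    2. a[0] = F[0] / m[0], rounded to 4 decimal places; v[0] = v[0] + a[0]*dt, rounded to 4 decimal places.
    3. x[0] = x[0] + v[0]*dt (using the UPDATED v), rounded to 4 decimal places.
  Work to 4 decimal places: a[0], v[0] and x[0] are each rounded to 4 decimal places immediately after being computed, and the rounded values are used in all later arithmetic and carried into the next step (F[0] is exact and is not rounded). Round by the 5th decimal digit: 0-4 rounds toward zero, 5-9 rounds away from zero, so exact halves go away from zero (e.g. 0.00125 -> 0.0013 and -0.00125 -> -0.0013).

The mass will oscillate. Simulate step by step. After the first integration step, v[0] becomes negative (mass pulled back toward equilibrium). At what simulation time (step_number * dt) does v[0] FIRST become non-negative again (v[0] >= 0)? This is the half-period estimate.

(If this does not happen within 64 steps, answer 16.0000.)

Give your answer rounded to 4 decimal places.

Answer: 3.7500

Derivation:
Step 0: x=[3.8000] v=[0.0000]
Step 1: x=[3.7639] v=[-0.1445]
Step 2: x=[3.6933] v=[-0.2824]
Step 3: x=[3.5914] v=[-0.4076]
Step 4: x=[3.4628] v=[-0.5144]
Step 5: x=[3.3133] v=[-0.5980]
Step 6: x=[3.1497] v=[-0.6546]
Step 7: x=[2.9793] v=[-0.6816]
Step 8: x=[2.8098] v=[-0.6779]
Step 9: x=[2.6489] v=[-0.6436]
Step 10: x=[2.5039] v=[-0.5802]
Step 11: x=[2.3813] v=[-0.4906]
Step 12: x=[2.2866] v=[-0.3789]
Step 13: x=[2.2241] v=[-0.2501]
Step 14: x=[2.1966] v=[-0.1100]
Step 15: x=[2.2054] v=[0.0351]
First v>=0 after going negative at step 15, time=3.7500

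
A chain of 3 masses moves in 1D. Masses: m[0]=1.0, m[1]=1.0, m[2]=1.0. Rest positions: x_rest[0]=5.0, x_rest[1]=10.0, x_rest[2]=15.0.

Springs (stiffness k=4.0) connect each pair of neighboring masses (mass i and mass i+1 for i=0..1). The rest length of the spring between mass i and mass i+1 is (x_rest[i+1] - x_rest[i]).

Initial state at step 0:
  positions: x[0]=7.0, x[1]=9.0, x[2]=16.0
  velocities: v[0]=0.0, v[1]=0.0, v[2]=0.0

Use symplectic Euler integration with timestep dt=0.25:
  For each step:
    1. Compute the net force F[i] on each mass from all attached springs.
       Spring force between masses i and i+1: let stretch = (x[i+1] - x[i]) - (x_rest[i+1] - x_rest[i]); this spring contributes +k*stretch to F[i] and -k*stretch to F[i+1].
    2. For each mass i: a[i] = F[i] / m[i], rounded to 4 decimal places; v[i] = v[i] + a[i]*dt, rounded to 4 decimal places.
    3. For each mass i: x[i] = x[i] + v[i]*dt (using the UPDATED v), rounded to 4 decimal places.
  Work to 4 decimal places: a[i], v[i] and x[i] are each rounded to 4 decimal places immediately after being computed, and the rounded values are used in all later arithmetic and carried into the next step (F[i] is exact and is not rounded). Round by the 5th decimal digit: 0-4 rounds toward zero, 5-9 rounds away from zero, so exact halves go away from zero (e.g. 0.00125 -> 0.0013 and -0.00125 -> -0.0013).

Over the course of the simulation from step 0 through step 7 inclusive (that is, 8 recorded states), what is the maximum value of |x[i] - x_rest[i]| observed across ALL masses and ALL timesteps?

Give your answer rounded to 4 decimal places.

Step 0: x=[7.0000 9.0000 16.0000] v=[0.0000 0.0000 0.0000]
Step 1: x=[6.2500 10.2500 15.5000] v=[-3.0000 5.0000 -2.0000]
Step 2: x=[5.2500 11.8125 14.9375] v=[-4.0000 6.2500 -2.2500]
Step 3: x=[4.6406 12.5156 14.8438] v=[-2.4375 2.8125 -0.3750]
Step 4: x=[4.7500 11.8320 15.4180] v=[0.4375 -2.7343 2.2968]
Step 5: x=[5.3799 10.2744 16.3457] v=[2.5195 -6.2303 3.7108]
Step 6: x=[5.9834 9.0110 17.0056] v=[2.4140 -5.0535 2.6395]
Step 7: x=[6.0938 8.9894 16.9168] v=[0.4416 -0.0865 -0.3551]
Max displacement = 2.5156

Answer: 2.5156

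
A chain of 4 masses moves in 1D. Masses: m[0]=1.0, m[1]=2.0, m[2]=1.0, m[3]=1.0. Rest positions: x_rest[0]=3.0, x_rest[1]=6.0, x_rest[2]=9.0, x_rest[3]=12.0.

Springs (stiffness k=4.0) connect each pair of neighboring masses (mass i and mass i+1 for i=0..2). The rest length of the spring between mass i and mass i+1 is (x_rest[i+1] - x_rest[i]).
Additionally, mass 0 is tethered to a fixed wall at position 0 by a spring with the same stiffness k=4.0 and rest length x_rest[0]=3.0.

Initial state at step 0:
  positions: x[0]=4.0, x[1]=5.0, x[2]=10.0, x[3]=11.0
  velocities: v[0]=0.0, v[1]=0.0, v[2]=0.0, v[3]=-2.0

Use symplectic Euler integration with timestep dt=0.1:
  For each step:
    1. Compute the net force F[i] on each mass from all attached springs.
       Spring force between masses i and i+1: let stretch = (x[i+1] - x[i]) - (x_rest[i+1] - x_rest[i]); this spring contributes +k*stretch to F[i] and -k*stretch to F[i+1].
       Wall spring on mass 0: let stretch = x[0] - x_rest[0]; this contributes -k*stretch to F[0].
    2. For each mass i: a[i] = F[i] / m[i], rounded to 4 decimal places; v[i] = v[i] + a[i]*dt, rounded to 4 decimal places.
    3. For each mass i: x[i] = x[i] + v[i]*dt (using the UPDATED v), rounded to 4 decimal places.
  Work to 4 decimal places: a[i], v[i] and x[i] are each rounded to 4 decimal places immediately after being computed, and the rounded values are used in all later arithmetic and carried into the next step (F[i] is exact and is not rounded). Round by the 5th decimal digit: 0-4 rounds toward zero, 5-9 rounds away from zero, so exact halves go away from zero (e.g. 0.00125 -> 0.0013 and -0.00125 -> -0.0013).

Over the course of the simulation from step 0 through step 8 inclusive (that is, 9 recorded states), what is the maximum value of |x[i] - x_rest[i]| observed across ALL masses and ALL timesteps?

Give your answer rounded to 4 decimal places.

Step 0: x=[4.0000 5.0000 10.0000 11.0000] v=[0.0000 0.0000 0.0000 -2.0000]
Step 1: x=[3.8800 5.0800 9.8400 10.8800] v=[-1.2000 0.8000 -1.6000 -1.2000]
Step 2: x=[3.6528 5.2312 9.5312 10.8384] v=[-2.2720 1.5120 -3.0880 -0.4160]
Step 3: x=[3.3426 5.4368 9.1027 10.8645] v=[-3.1018 2.0563 -4.2851 0.2611]
Step 4: x=[2.9825 5.6739 8.5980 10.9401] v=[-3.6012 2.3706 -5.0467 0.7564]
Step 5: x=[2.6107 5.9156 8.0701 11.0421] v=[-3.7176 2.4171 -5.2795 1.0196]
Step 6: x=[2.2667 6.1343 7.5749 11.1452] v=[-3.4399 2.1870 -4.9525 1.0308]
Step 7: x=[1.9868 6.3045 7.1648 11.2255] v=[-2.7995 1.7016 -4.1006 0.8027]
Step 8: x=[1.8001 6.4055 6.8828 11.2633] v=[-1.8671 1.0101 -2.8204 0.3784]
Max displacement = 2.1172

Answer: 2.1172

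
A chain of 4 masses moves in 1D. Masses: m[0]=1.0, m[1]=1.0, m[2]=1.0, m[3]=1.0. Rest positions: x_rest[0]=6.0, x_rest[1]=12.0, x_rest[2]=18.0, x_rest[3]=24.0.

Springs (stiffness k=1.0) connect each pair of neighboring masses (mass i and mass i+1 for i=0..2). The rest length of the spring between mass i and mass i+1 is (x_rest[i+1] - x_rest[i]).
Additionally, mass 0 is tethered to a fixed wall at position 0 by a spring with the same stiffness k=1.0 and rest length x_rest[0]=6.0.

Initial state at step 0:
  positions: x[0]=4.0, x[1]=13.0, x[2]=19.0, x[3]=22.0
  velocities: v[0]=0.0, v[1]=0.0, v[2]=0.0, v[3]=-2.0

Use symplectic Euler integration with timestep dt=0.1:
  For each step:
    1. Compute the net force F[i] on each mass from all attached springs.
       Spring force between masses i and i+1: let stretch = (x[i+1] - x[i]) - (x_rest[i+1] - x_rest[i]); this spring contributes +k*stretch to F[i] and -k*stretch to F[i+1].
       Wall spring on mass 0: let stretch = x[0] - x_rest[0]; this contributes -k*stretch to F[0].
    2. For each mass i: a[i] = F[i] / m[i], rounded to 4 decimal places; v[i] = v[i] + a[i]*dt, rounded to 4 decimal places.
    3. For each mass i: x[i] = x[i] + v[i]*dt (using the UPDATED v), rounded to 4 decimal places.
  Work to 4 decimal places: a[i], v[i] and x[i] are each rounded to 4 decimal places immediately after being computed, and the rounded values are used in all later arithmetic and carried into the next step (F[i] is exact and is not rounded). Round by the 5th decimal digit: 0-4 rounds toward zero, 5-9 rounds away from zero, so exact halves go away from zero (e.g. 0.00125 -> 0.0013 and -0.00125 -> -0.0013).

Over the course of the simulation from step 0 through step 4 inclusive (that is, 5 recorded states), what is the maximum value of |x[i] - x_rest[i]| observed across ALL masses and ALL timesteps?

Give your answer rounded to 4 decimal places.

Answer: 2.4891

Derivation:
Step 0: x=[4.0000 13.0000 19.0000 22.0000] v=[0.0000 0.0000 0.0000 -2.0000]
Step 1: x=[4.0500 12.9700 18.9700 21.8300] v=[0.5000 -0.3000 -0.3000 -1.7000]
Step 2: x=[4.1487 12.9108 18.9086 21.6914] v=[0.9870 -0.5920 -0.6140 -1.3860]
Step 3: x=[4.2935 12.8240 18.8151 21.5850] v=[1.4483 -0.8684 -0.9355 -1.0643]
Step 4: x=[4.4807 12.7118 18.6893 21.5109] v=[1.8720 -1.1223 -1.2576 -0.7413]
Max displacement = 2.4891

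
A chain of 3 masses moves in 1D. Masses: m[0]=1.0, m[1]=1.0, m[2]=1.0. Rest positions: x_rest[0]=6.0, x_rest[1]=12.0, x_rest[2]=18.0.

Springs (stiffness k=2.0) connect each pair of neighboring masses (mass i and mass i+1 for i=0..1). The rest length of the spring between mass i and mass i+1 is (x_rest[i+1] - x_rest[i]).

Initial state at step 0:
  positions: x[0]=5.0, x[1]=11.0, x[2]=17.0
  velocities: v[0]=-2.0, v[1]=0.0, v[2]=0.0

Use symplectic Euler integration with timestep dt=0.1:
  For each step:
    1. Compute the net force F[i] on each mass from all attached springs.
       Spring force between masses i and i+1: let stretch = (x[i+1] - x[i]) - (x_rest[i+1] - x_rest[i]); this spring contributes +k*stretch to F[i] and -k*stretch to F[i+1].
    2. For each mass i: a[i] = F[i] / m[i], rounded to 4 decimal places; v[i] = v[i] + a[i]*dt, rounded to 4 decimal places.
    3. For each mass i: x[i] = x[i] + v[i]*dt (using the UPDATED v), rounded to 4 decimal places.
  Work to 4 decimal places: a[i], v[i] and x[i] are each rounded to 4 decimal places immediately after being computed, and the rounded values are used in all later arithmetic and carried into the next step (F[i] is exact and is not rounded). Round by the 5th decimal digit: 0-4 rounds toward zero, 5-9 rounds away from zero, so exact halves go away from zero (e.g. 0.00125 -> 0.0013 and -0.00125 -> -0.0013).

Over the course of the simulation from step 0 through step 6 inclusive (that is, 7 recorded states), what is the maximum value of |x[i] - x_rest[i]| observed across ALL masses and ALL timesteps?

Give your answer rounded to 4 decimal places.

Answer: 2.0687

Derivation:
Step 0: x=[5.0000 11.0000 17.0000] v=[-2.0000 0.0000 0.0000]
Step 1: x=[4.8000 11.0000 17.0000] v=[-2.0000 0.0000 0.0000]
Step 2: x=[4.6040 10.9960 17.0000] v=[-1.9600 -0.0400 0.0000]
Step 3: x=[4.4158 10.9842 16.9999] v=[-1.8816 -0.1176 -0.0008]
Step 4: x=[4.2390 10.9614 16.9995] v=[-1.7679 -0.2281 -0.0039]
Step 5: x=[4.0767 10.9249 16.9984] v=[-1.6234 -0.3650 -0.0115]
Step 6: x=[3.9313 10.8729 16.9958] v=[-1.4538 -0.5199 -0.0262]
Max displacement = 2.0687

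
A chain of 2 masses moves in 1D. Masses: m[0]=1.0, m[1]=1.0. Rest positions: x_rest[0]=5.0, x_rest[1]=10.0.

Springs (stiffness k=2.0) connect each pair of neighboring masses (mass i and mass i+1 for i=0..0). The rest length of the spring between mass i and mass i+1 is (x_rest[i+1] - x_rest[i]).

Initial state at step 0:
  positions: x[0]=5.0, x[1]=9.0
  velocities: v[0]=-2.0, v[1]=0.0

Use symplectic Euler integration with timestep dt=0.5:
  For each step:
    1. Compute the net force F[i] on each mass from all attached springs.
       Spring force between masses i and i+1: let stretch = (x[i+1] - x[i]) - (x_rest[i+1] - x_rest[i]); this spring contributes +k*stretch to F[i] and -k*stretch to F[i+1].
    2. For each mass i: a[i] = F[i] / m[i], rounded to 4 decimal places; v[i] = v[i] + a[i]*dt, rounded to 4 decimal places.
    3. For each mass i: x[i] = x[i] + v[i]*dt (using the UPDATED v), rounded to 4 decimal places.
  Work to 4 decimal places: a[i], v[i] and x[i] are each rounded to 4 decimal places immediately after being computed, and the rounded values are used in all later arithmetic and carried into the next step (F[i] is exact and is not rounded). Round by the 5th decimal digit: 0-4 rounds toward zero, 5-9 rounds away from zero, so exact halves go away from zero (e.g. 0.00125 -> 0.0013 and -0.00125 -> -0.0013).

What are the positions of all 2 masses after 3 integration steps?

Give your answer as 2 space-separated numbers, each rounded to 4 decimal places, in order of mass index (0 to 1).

Step 0: x=[5.0000 9.0000] v=[-2.0000 0.0000]
Step 1: x=[3.5000 9.5000] v=[-3.0000 1.0000]
Step 2: x=[2.5000 9.5000] v=[-2.0000 0.0000]
Step 3: x=[2.5000 8.5000] v=[0.0000 -2.0000]

Answer: 2.5000 8.5000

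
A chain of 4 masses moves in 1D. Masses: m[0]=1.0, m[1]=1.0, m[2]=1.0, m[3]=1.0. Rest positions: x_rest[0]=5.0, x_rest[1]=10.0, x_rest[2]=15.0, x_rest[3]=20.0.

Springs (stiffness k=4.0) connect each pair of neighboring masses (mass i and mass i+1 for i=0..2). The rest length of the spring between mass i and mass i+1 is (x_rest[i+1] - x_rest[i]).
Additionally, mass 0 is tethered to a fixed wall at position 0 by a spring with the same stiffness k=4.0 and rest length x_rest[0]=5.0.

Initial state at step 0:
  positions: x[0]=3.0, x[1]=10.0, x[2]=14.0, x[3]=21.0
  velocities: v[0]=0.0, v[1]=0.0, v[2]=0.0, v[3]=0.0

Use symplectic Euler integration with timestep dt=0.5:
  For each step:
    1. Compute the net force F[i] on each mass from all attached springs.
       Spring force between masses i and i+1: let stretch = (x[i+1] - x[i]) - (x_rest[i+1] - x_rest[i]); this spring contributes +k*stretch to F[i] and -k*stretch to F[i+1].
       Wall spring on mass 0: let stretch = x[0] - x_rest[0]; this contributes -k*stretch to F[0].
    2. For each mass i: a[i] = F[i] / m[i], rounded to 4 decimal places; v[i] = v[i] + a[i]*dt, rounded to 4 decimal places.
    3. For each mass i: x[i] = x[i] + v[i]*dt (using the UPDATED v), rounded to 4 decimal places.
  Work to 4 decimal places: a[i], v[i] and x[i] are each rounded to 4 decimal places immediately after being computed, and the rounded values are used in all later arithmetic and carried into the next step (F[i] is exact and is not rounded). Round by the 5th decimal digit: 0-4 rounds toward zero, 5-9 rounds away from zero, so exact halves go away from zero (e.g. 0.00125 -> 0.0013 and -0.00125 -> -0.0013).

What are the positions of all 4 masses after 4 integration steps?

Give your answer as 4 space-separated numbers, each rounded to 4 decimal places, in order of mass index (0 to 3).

Answer: 5.0000 10.0000 15.0000 20.0000

Derivation:
Step 0: x=[3.0000 10.0000 14.0000 21.0000] v=[0.0000 0.0000 0.0000 0.0000]
Step 1: x=[7.0000 7.0000 17.0000 19.0000] v=[8.0000 -6.0000 6.0000 -4.0000]
Step 2: x=[4.0000 14.0000 12.0000 20.0000] v=[-6.0000 14.0000 -10.0000 2.0000]
Step 3: x=[7.0000 9.0000 17.0000 18.0000] v=[6.0000 -10.0000 10.0000 -4.0000]
Step 4: x=[5.0000 10.0000 15.0000 20.0000] v=[-4.0000 2.0000 -4.0000 4.0000]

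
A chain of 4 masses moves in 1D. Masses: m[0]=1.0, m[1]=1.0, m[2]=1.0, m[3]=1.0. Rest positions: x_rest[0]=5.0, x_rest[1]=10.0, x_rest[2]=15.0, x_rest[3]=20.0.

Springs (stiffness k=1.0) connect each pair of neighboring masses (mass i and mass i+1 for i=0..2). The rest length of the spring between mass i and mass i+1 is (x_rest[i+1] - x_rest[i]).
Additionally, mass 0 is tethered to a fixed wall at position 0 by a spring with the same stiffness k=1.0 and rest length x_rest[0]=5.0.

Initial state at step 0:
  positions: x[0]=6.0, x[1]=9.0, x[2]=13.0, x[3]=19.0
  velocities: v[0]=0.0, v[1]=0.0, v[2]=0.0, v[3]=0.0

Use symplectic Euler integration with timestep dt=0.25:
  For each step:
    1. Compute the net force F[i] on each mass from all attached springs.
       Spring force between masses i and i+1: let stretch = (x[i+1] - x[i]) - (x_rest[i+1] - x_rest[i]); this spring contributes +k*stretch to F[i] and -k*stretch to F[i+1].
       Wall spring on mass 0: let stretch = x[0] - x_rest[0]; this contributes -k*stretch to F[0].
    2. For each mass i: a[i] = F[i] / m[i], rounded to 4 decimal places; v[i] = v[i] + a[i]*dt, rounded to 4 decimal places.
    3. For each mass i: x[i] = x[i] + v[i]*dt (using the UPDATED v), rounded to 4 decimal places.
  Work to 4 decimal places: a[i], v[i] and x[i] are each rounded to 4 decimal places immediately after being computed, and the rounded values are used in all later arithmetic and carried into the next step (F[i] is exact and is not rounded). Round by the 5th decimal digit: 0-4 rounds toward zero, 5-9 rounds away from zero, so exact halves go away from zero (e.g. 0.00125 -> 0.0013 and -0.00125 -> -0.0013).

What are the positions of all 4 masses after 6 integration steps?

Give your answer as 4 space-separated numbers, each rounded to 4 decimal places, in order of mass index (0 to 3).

Step 0: x=[6.0000 9.0000 13.0000 19.0000] v=[0.0000 0.0000 0.0000 0.0000]
Step 1: x=[5.8125 9.0625 13.1250 18.9375] v=[-0.7500 0.2500 0.5000 -0.2500]
Step 2: x=[5.4649 9.1758 13.3594 18.8242] v=[-1.3906 0.4531 0.9375 -0.4531]
Step 3: x=[5.0076 9.3186 13.6739 18.6819] v=[-1.8291 0.5713 1.2578 -0.5693]
Step 4: x=[4.5068 9.4642 14.0292 18.5391] v=[-2.0033 0.5824 1.4210 -0.5713]
Step 5: x=[4.0341 9.5853 14.3810 18.4269] v=[-1.8907 0.4843 1.4072 -0.4488]
Step 6: x=[3.6563 9.6592 14.6860 18.3743] v=[-1.5114 0.2954 1.2198 -0.2103]

Answer: 3.6563 9.6592 14.6860 18.3743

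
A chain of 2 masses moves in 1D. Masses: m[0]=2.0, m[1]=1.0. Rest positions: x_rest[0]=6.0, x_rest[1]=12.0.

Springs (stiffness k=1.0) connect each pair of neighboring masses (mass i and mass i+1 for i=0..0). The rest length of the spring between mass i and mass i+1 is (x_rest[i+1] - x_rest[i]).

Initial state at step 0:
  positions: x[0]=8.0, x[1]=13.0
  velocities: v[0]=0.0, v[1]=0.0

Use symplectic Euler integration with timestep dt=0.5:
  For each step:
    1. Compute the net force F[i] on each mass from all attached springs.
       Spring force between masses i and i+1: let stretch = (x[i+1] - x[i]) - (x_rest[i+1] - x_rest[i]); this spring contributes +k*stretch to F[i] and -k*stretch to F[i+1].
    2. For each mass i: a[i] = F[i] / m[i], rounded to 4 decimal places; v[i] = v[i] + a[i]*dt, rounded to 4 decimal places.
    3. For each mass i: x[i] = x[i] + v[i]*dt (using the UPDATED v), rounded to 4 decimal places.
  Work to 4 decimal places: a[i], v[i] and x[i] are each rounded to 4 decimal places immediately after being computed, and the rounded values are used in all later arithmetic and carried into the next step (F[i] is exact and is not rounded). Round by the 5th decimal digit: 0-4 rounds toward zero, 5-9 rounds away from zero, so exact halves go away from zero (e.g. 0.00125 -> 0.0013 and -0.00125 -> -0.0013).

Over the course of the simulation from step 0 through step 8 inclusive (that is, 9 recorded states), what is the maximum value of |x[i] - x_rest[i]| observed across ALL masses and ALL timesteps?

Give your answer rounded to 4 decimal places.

Answer: 2.3396

Derivation:
Step 0: x=[8.0000 13.0000] v=[0.0000 0.0000]
Step 1: x=[7.8750 13.2500] v=[-0.2500 0.5000]
Step 2: x=[7.6719 13.6563] v=[-0.4063 0.8125]
Step 3: x=[7.4668 14.0665] v=[-0.4102 0.8203]
Step 4: x=[7.3367 14.3268] v=[-0.2603 0.5205]
Step 5: x=[7.3303 14.3396] v=[-0.0128 0.0255]
Step 6: x=[7.4501 14.1000] v=[0.2396 -0.4792]
Step 7: x=[7.6512 13.6979] v=[0.4021 -0.8042]
Step 8: x=[7.8581 13.2841] v=[0.4138 -0.8276]
Max displacement = 2.3396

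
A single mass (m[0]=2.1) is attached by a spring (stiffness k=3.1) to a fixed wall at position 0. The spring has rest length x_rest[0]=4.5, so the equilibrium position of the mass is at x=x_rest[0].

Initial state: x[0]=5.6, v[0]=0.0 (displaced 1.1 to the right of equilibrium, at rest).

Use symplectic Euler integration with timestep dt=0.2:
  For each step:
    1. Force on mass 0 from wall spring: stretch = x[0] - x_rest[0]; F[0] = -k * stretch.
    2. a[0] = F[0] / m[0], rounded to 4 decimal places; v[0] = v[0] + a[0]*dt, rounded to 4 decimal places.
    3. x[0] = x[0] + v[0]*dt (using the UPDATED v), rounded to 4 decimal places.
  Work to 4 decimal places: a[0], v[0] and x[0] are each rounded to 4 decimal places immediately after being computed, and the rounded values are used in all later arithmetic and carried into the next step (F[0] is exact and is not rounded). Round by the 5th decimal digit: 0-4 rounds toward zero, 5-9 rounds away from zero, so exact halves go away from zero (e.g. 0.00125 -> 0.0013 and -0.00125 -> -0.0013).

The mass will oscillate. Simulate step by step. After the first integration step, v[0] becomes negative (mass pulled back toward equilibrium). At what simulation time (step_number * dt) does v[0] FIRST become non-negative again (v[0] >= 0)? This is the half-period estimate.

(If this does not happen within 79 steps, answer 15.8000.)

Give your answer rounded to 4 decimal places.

Answer: 2.6000

Derivation:
Step 0: x=[5.6000] v=[0.0000]
Step 1: x=[5.5350] v=[-0.3248]
Step 2: x=[5.4089] v=[-0.6304]
Step 3: x=[5.2292] v=[-0.8987]
Step 4: x=[5.0064] v=[-1.1140]
Step 5: x=[4.7537] v=[-1.2635]
Step 6: x=[4.4860] v=[-1.3384]
Step 7: x=[4.2191] v=[-1.3343]
Step 8: x=[3.9688] v=[-1.2514]
Step 9: x=[3.7499] v=[-1.0946]
Step 10: x=[3.5753] v=[-0.8731]
Step 11: x=[3.4553] v=[-0.6001]
Step 12: x=[3.3970] v=[-0.2917]
Step 13: x=[3.4038] v=[0.0339]
First v>=0 after going negative at step 13, time=2.6000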